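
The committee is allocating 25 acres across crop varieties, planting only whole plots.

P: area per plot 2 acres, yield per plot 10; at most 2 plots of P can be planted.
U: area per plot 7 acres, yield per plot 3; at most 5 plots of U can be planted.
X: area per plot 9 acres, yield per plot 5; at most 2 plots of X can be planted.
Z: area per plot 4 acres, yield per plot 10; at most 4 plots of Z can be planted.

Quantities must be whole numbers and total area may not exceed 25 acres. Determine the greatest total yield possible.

Take 2×P and 4×Z: area 20 ≤ 25, yield 2·10 + 4·10 = 60.
P has the best ratio (10/2) and is taken to its limit of 2; remaining capacity is filled optimally with the others.

60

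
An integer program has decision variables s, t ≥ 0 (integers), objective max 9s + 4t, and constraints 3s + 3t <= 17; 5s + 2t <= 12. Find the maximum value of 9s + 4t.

(s,t)=(2,1): 3·2+3·1=9≤17, 5·2+2·1=12≤12, objective 22.
(s,t)=(0,5): 3·0+3·5=15≤17, 5·0+2·5=10≤12, objective 20.
(s,t)=(2,0): 3·2+3·0=6≤17, 5·2+2·0=10≤12, objective 18.
The best lattice point is (2,1), giving 22.

22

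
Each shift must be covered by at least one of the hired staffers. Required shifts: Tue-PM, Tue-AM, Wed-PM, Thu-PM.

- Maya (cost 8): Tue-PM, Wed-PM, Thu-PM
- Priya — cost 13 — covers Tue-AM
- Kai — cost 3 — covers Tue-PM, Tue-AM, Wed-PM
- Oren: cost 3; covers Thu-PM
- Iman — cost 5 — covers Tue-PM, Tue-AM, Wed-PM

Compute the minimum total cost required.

6

Choose Kai and Oren: together they cover Tue-PM, Tue-AM, Wed-PM, Thu-PM — every shift.
Total cost: 3 + 3 = 6.
No cover costs less than 6.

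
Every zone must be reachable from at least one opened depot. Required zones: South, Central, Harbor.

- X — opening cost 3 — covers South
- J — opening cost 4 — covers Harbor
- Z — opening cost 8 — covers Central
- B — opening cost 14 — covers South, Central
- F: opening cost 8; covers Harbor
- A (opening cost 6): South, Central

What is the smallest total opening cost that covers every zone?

The greedy cost-per-new-zone heuristic would pick X, J, and A for 13, but a cheaper cover exists.
Choose J and A: together they cover South, Central, Harbor — every zone.
Total opening cost: 4 + 6 = 10.
No cover costs less than 10.

10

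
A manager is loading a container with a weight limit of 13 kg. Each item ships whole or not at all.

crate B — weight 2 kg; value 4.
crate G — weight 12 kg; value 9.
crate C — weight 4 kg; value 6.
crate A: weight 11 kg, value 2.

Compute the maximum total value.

10

crate G: weight 12 ≤ 13, value 9.
crate C: weight 4 ≤ 13, value 6.
crate B + crate C: weight 2 + 4 = 6 ≤ 13, value 4 + 6 = 10.
Best is crate B and crate C with total value 10.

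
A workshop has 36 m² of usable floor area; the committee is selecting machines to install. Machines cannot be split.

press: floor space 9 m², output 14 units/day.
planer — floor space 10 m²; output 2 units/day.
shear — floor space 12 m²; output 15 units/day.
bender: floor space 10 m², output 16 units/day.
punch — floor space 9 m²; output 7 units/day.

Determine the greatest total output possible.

Allowing fractional choices, the relaxed optimum would be about 48.9, but machines are indivisible.
press + bender + punch: floor space 9 + 10 + 9 = 28 ≤ 36, output 14 + 16 + 7 = 37.
shear + bender + punch: floor space 12 + 10 + 9 = 31 ≤ 36, output 15 + 16 + 7 = 38.
press + shear + bender: floor space 9 + 12 + 10 = 31 ≤ 36, output 14 + 15 + 16 = 45.
Best is press, shear, and bender with total output 45.

45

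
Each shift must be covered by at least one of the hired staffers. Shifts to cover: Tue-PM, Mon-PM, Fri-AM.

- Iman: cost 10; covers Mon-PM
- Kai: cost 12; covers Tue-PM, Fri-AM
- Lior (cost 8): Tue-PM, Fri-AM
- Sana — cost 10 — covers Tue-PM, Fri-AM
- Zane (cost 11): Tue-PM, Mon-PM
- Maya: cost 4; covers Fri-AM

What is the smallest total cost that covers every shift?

The greedy cost-per-new-shift heuristic would pick Lior and Iman for 18, but a cheaper cover exists.
Choose Zane and Maya: together they cover Tue-PM, Mon-PM, Fri-AM — every shift.
Total cost: 11 + 4 = 15.
No cover costs less than 15.

15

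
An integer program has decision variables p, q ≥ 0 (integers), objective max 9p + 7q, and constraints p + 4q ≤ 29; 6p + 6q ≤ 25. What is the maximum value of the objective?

36

The continuous relaxation peaks at (4.17, 0) with value 37.50; rounding to a feasible lattice point costs some objective.
(p,q)=(4,0): 1·4+4·0=4≤29, 6·4+6·0=24≤25, objective 36.
(p,q)=(3,1): 1·3+4·1=7≤29, 6·3+6·1=24≤25, objective 34.
(p,q)=(3,0): 1·3+4·0=3≤29, 6·3+6·0=18≤25, objective 27.
The best lattice point is (4,0), giving 36.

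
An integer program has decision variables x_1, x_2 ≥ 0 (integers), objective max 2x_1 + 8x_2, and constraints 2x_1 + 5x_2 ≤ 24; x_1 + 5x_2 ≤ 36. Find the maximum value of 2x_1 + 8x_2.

36

The continuous relaxation peaks at (0, 4.8) with value 38.40; rounding to a feasible lattice point costs some objective.
(x_1,x_2)=(2,4): 2·2+5·4=24≤24, 1·2+5·4=22≤36, objective 36.
(x_1,x_2)=(1,4): 2·1+5·4=22≤24, 1·1+5·4=21≤36, objective 34.
(x_1,x_2)=(0,4): 2·0+5·4=20≤24, 1·0+5·4=20≤36, objective 32.
(x_1,x_2)=(3,3): 2·3+5·3=21≤24, 1·3+5·3=18≤36, objective 30.
No feasible integer point exceeds 36.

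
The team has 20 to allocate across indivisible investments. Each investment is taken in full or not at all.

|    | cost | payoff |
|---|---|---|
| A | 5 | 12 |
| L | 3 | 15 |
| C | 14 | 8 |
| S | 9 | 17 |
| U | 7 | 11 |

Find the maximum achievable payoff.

44

L + S + U: cost 3 + 9 + 7 = 19 ≤ 20, payoff 15 + 17 + 11 = 43.
A + L + S: cost 5 + 3 + 9 = 17 ≤ 20, payoff 12 + 15 + 17 = 44.
Best is A, L, and S with total payoff 44.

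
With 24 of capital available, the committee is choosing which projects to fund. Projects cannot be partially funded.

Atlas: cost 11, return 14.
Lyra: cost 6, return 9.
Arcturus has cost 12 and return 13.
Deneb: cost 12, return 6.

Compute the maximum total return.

27

Take Atlas and Arcturus: cost 11 + 12 = 23 ≤ 24, return 14 + 13 = 27.
No other feasible combination does better.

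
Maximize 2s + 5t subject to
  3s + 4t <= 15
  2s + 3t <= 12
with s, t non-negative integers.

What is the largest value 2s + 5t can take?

17

The continuous relaxation peaks at (0, 3.75) with value 18.75; rounding to a feasible lattice point costs some objective.
(s,t)=(1,3): 3·1+4·3=15≤15, 2·1+3·3=11≤12, objective 17.
(s,t)=(0,3): 3·0+4·3=12≤15, 2·0+3·3=9≤12, objective 15.
(s,t)=(2,2): 3·2+4·2=14≤15, 2·2+3·2=10≤12, objective 14.
(s,t)=(1,2): 3·1+4·2=11≤15, 2·1+3·2=8≤12, objective 12.
No feasible integer point exceeds 17.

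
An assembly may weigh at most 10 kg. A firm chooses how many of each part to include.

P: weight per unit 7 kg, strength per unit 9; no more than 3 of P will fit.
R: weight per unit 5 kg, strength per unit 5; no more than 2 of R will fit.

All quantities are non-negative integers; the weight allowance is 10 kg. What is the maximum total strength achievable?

10

This is a bounded integer knapsack.
Take 2×R: weight 10 ≤ 10, strength 2·5 = 10.
No other integer combination yields more.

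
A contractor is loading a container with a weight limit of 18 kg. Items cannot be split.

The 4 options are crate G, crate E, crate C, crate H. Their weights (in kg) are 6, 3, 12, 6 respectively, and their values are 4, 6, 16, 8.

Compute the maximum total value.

24

Allowing fractional choices, the relaxed optimum would be about 26.0, but items are indivisible.
crate E + crate C: weight 3 + 12 = 15 ≤ 18, value 6 + 16 = 22.
crate G + crate C: weight 6 + 12 = 18 ≤ 18, value 4 + 16 = 20.
crate C + crate H: weight 12 + 6 = 18 ≤ 18, value 16 + 8 = 24.
Best is crate C and crate H with total value 24.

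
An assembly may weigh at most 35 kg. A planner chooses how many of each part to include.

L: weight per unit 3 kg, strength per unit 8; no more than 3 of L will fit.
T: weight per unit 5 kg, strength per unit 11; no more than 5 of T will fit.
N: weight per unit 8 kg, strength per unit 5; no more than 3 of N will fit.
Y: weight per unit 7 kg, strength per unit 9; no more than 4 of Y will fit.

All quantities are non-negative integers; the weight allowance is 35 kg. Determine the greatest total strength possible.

1×L, 5×T, and 1×Y: weight 35 ≤ 35, strength 1·8 + 5·11 + 1·9 = 72.
3×L and 5×T: weight 34 ≤ 35, strength 3·8 + 5·11 = 79.
Best is 79.

79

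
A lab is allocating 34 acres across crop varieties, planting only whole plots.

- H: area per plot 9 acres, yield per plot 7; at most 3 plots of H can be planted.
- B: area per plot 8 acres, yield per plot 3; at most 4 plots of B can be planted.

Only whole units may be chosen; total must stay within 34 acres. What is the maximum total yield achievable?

21

H has the best ratio (7/9); taking only H gives at most 3×7 = 21 (stopped by the area limit).
Optimal: 3×H: area 27 ≤ 34, yield 3·7 = 21.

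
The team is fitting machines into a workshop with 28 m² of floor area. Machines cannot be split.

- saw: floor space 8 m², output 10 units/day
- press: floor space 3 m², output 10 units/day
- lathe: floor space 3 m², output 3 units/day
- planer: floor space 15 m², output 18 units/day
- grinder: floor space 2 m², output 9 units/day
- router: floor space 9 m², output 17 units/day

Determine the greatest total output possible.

Allowing fractional choices, the relaxed optimum would be about 53.2, but machines are indivisible.
saw + press + planer + grinder: floor space 8 + 3 + 15 + 2 = 28 ≤ 28, output 10 + 10 + 18 + 9 = 47.
saw + press + lathe + grinder + router: floor space 8 + 3 + 3 + 2 + 9 = 25 ≤ 28, output 10 + 10 + 3 + 9 + 17 = 49.
Best is saw, press, lathe, grinder, and router with total output 49.

49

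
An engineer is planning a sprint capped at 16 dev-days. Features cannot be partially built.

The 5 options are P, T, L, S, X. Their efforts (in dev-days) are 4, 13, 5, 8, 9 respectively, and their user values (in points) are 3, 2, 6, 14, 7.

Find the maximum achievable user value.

20

Treat it as a binary knapsack problem.
Take L and S: effort 5 + 8 = 13 ≤ 16, user value 6 + 14 = 20.
No other feasible combination does better.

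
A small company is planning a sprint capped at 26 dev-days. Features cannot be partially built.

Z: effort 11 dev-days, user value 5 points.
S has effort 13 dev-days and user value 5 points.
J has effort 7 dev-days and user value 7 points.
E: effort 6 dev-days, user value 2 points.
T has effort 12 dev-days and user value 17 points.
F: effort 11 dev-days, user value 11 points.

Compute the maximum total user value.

28

Allowing fractional choices, the relaxed optimum would be about 31.0, but features are indivisible.
J + E + T: effort 7 + 6 + 12 = 25 ≤ 26, user value 7 + 2 + 17 = 26.
T + F: effort 12 + 11 = 23 ≤ 26, user value 17 + 11 = 28.
Best is T and F with total user value 28.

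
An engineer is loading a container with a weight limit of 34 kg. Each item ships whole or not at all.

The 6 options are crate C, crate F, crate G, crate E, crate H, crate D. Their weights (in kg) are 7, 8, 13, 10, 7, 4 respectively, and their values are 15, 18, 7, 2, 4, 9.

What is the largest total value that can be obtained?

Allowing fractional choices, the relaxed optimum would be about 50.3, but items are indivisible.
crate C + crate F + crate H + crate D: weight 7 + 8 + 7 + 4 = 26 ≤ 34, value 15 + 18 + 4 + 9 = 46.
crate C + crate F + crate G + crate D: weight 7 + 8 + 13 + 4 = 32 ≤ 34, value 15 + 18 + 7 + 9 = 49.
Best is crate C, crate F, crate G, and crate D with total value 49.

49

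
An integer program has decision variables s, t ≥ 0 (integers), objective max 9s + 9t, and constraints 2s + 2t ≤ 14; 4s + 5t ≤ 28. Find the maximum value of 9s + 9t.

63

(s,t)=(7,0): 2·7+2·0=14≤14, 4·7+5·0=28≤28, objective 63.
(s,t)=(6,0): 2·6+2·0=12≤14, 4·6+5·0=24≤28, objective 54.
The best lattice point is (7,0), giving 63.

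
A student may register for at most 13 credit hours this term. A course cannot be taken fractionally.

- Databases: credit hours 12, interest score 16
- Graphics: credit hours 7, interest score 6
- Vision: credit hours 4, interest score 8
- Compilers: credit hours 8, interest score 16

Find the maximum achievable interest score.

24

Take Vision and Compilers: credit hours 4 + 8 = 12 ≤ 13, interest score 8 + 16 = 24.
No other feasible combination does better.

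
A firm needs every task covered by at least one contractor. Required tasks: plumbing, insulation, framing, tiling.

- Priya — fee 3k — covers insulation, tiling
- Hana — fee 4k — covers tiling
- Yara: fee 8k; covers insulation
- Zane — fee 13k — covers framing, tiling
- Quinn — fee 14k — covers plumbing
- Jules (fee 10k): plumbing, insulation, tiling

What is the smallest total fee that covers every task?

Choose Zane and Jules: together they cover plumbing, insulation, framing, tiling — every task.
Total fee: 13 + 10 = 23.

23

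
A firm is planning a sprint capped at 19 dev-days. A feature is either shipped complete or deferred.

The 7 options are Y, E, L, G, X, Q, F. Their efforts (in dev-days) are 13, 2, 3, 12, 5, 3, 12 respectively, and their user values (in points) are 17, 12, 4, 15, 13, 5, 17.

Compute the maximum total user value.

E + X + F: effort 2 + 5 + 12 = 19 ≤ 19, user value 12 + 13 + 17 = 42.
E + G + X: effort 2 + 12 + 5 = 19 ≤ 19, user value 12 + 15 + 13 = 40.
E + L + X + Q: effort 2 + 3 + 5 + 3 = 13 ≤ 19, user value 12 + 4 + 13 + 5 = 34.
Best is E, X, and F with total user value 42.

42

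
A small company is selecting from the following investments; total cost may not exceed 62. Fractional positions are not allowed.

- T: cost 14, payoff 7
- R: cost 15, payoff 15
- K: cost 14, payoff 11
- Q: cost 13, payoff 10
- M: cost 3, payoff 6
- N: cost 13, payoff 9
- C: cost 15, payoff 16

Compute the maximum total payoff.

Take R, K, Q, M, and C: cost 15 + 14 + 13 + 3 + 15 = 60 ≤ 62, payoff 15 + 11 + 10 + 6 + 16 = 58.
No other feasible combination does better.

58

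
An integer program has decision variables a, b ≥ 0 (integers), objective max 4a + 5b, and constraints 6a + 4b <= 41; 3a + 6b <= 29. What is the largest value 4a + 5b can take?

The continuous relaxation peaks at (5.42, 2.12) with value 32.29; rounding to a feasible lattice point costs some objective.
(a,b)=(5,2): 6·5+4·2=38≤41, 3·5+6·2=27≤29, objective 30.
(a,b)=(6,1): 6·6+4·1=40≤41, 3·6+6·1=24≤29, objective 29.
(a,b)=(4,2): 6·4+4·2=32≤41, 3·4+6·2=24≤29, objective 26.
(a,b)=(5,1): 6·5+4·1=34≤41, 3·5+6·1=21≤29, objective 25.
Maximum is 30 at (a,b)=(5,2).

30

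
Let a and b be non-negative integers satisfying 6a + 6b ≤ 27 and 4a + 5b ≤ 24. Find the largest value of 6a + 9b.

(a,b)=(0,4): 6·0+6·4=24≤27, 4·0+5·4=20≤24, objective 36.
(a,b)=(1,3): 6·1+6·3=24≤27, 4·1+5·3=19≤24, objective 33.
(a,b)=(0,3): 6·0+6·3=18≤27, 4·0+5·3=15≤24, objective 27.
The best lattice point is (0,4), giving 36.

36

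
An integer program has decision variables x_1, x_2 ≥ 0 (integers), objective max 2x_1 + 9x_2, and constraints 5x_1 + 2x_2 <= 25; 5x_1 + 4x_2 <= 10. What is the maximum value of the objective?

18

Relaxing integrality, the LP optimum is 22.50 at (x_1,x_2) = (0, 2.5), which is not an integer point.
(x_1,x_2)=(0,2): 5·0+2·2=4≤25, 5·0+4·2=8≤10, objective 18.
(x_1,x_2)=(1,1): 5·1+2·1=7≤25, 5·1+4·1=9≤10, objective 11.
(x_1,x_2)=(0,1): 5·0+2·1=2≤25, 5·0+4·1=4≤10, objective 9.
No feasible integer point exceeds 18.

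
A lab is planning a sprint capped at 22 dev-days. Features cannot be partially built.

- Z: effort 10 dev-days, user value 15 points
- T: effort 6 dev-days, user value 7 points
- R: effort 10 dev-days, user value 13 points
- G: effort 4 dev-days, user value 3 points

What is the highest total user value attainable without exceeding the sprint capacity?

Take Z and R: effort 10 + 10 = 20 ≤ 22, user value 15 + 13 = 28.
No other feasible combination does better.

28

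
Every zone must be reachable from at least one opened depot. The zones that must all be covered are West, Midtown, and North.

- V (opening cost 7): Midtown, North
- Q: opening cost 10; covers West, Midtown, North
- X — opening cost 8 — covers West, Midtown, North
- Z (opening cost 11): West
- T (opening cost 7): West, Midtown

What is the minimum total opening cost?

8

X alone covers West, Midtown, North — every zone.
Total opening cost: 8.
No cover costs less than 8.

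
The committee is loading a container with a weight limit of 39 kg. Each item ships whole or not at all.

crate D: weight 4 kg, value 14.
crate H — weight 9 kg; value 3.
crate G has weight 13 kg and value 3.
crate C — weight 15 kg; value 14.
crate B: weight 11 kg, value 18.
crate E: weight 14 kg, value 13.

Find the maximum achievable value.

This is a 0-1 knapsack instance.
Allowing fractional choices, the relaxed optimum would be about 54.4, but items are indivisible.
crate D + crate H + crate C + crate B: weight 4 + 9 + 15 + 11 = 39 ≤ 39, value 14 + 3 + 14 + 18 = 49.
crate D + crate C + crate B: weight 4 + 15 + 11 = 30 ≤ 39, value 14 + 14 + 18 = 46.
crate D + crate H + crate B + crate E: weight 4 + 9 + 11 + 14 = 38 ≤ 39, value 14 + 3 + 18 + 13 = 48.
Best is crate D, crate H, crate C, and crate B with total value 49.

49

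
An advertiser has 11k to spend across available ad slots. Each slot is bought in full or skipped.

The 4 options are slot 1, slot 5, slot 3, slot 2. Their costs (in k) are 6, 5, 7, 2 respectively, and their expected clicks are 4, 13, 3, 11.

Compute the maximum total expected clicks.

24

Allowing fractional choices, the relaxed optimum would be about 26.7, but ad slots are indivisible.
slot 1 + slot 2: cost 6 + 2 = 8 ≤ 11, expected clicks 4 + 11 = 15.
slot 5 + slot 2: cost 5 + 2 = 7 ≤ 11, expected clicks 13 + 11 = 24.
slot 1 + slot 5: cost 6 + 5 = 11 ≤ 11, expected clicks 4 + 13 = 17.
Best is slot 5 and slot 2 with total expected clicks 24.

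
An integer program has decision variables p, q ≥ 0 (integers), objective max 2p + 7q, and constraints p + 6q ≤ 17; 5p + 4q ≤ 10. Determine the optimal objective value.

14

Relaxing integrality, the LP optimum is 17.50 at (p,q) = (0, 2.5), which is not an integer point.
(p,q)=(0,2): 1·0+6·2=12≤17, 5·0+4·2=8≤10, objective 14.
(p,q)=(1,1): 1·1+6·1=7≤17, 5·1+4·1=9≤10, objective 9.
(p,q)=(0,1): 1·0+6·1=6≤17, 5·0+4·1=4≤10, objective 7.
Maximum is 14 at (p,q)=(0,2).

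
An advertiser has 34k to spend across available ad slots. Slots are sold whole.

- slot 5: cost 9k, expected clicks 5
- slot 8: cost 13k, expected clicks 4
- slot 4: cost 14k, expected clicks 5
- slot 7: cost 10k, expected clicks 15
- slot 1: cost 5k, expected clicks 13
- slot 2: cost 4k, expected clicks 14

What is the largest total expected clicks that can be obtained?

47

This is an integer program with binary decision variables.
slot 5 + slot 7 + slot 1 + slot 2: cost 9 + 10 + 5 + 4 = 28 ≤ 34, expected clicks 5 + 15 + 13 + 14 = 47.
slot 8 + slot 7 + slot 1 + slot 2: cost 13 + 10 + 5 + 4 = 32 ≤ 34, expected clicks 4 + 15 + 13 + 14 = 46.
slot 4 + slot 7 + slot 1 + slot 2: cost 14 + 10 + 5 + 4 = 33 ≤ 34, expected clicks 5 + 15 + 13 + 14 = 47.
The maximum expected clicks is 47; one optimal choice is slot 5, slot 7, slot 1, and slot 2.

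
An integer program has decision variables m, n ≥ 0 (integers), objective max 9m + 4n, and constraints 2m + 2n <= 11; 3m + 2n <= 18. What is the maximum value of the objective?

45

Relaxing integrality, the LP optimum is 49.50 at (m,n) = (5.5, 0), which is not an integer point.
(m,n)=(5,0): 2·5+2·0=10≤11, 3·5+2·0=15≤18, objective 45.
(m,n)=(4,1): 2·4+2·1=10≤11, 3·4+2·1=14≤18, objective 40.
(m,n)=(4,0): 2·4+2·0=8≤11, 3·4+2·0=12≤18, objective 36.
No feasible integer point exceeds 45.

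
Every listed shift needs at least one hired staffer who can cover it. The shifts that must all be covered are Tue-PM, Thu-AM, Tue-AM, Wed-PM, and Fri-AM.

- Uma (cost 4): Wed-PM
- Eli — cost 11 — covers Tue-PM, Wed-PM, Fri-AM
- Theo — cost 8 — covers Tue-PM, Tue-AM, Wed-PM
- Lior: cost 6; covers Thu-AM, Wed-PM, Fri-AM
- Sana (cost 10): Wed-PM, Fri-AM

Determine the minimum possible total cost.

Choose Theo and Lior: together they cover Tue-PM, Thu-AM, Tue-AM, Wed-PM, Fri-AM — every shift.
Total cost: 8 + 6 = 14.

14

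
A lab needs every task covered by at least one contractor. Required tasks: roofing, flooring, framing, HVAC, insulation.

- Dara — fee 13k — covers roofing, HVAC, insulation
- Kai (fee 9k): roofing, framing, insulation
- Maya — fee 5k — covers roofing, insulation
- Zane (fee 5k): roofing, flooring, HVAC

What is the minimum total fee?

14

Choose Kai and Zane: together they cover roofing, flooring, framing, HVAC, insulation — every task.
Total fee: 9 + 5 = 14.
No cover costs less than 14.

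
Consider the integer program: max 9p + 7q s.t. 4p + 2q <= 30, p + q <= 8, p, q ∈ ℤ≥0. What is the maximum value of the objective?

70

(p,q)=(7,1): 4·7+2·1=30≤30, 1·7+1·1=8≤8, objective 70.
(p,q)=(6,2): 4·6+2·2=28≤30, 1·6+1·2=8≤8, objective 68.
(p,q)=(7,0): 4·7+2·0=28≤30, 1·7+1·0=7≤8, objective 63.
The best lattice point is (7,1), giving 70.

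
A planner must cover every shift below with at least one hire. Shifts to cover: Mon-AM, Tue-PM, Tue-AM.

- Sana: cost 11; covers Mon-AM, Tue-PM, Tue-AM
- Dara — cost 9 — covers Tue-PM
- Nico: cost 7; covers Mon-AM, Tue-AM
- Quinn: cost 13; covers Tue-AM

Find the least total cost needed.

The greedy cost-per-new-shift heuristic would pick Nico and Dara for 16, but a cheaper cover exists.
Sana alone covers Mon-AM, Tue-PM, Tue-AM — every shift.
Total cost: 11.
No cover costs less than 11.

11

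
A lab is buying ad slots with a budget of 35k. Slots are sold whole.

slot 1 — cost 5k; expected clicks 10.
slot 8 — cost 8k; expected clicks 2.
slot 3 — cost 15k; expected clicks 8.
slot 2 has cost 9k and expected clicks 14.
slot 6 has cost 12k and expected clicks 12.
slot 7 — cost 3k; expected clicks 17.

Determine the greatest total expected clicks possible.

53

Take slot 1, slot 2, slot 6, and slot 7: cost 5 + 9 + 12 + 3 = 29 ≤ 35, expected clicks 10 + 14 + 12 + 17 = 53.
No other feasible combination does better.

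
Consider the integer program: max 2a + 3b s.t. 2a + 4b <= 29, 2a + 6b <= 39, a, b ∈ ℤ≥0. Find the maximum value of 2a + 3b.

Relaxing integrality, the LP optimum is 29.00 at (a,b) = (14.5, 0), which is not an integer point.
(a,b)=(14,0): 2·14+4·0=28≤29, 2·14+6·0=28≤39, objective 28.
(a,b)=(13,0): 2·13+4·0=26≤29, 2·13+6·0=26≤39, objective 26.
The best lattice point is (14,0), giving 28.

28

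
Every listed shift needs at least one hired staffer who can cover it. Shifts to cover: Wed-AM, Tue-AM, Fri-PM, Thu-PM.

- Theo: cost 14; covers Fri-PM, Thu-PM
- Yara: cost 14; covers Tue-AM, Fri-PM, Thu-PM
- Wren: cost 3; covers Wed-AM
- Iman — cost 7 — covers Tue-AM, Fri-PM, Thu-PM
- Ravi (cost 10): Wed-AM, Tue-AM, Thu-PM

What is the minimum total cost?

10

Choose Wren and Iman: together they cover Wed-AM, Tue-AM, Fri-PM, Thu-PM — every shift.
Total cost: 3 + 7 = 10.
No cover costs less than 10.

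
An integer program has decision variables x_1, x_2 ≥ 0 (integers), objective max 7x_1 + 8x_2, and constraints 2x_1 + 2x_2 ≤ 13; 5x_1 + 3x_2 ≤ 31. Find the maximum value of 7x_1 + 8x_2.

The continuous relaxation peaks at (0, 6.5) with value 52.00; rounding to a feasible lattice point costs some objective.
(x_1,x_2)=(0,6) is feasible, giving 48.
(x_1,x_2)=(1,5) is feasible, giving 47.
(x_1,x_2)=(0,5) is feasible, giving 40.
No feasible integer point exceeds 48.

48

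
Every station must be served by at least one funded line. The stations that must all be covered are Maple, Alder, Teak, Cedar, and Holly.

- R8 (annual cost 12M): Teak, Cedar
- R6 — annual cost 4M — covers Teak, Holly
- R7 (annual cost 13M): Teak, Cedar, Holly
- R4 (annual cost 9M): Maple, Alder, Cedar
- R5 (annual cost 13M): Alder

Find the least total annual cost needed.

Choose R6 and R4: together they cover Maple, Alder, Teak, Cedar, Holly — every station.
Total annual cost: 4 + 9 = 13.
No cover costs less than 13.

13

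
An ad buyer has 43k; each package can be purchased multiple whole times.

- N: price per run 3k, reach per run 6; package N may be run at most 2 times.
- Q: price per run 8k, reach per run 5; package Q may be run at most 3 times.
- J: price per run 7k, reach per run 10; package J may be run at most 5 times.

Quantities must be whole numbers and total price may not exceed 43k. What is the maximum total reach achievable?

62

Take 2×N and 5×J: price 41 ≤ 43, reach 2·6 + 5·10 = 62.
N has the best ratio (6/3) and is taken to its limit of 2; remaining capacity is filled optimally with the others.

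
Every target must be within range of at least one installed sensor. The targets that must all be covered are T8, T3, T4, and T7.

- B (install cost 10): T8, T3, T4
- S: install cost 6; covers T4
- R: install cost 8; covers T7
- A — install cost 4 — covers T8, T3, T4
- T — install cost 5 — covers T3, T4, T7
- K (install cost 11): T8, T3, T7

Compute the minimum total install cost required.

Choose A and T: together they cover T8, T3, T4, T7 — every target.
Total install cost: 4 + 5 = 9.

9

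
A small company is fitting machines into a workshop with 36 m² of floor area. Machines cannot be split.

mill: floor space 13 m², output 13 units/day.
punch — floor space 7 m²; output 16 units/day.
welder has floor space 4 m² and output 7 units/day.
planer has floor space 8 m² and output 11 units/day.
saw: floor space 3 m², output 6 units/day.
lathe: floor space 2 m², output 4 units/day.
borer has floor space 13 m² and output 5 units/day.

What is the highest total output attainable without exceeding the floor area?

Treat it as a binary knapsack problem.
Allowing fractional choices, the relaxed optimum would be about 56.0, but machines are indivisible.
mill + punch + welder + planer + lathe: floor space 13 + 7 + 4 + 8 + 2 = 34 ≤ 36, output 13 + 16 + 7 + 11 + 4 = 51.
mill + punch + planer + saw + lathe: floor space 13 + 7 + 8 + 3 + 2 = 33 ≤ 36, output 13 + 16 + 11 + 6 + 4 = 50.
mill + punch + welder + planer + saw: floor space 13 + 7 + 4 + 8 + 3 = 35 ≤ 36, output 13 + 16 + 7 + 11 + 6 = 53.
Best is mill, punch, welder, planer, and saw with total output 53.

53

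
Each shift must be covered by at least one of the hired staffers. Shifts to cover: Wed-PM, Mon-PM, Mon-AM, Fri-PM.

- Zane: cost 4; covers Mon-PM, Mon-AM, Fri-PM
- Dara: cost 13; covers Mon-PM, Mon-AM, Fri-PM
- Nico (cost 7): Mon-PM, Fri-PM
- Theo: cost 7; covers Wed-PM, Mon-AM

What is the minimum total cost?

Choose Zane and Theo: together they cover Wed-PM, Mon-PM, Mon-AM, Fri-PM — every shift.
Total cost: 4 + 7 = 11.
No cover costs less than 11.

11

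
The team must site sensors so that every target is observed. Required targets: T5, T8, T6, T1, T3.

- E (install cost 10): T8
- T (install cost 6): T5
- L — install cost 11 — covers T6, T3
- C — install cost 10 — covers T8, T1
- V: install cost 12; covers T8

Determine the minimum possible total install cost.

Choose T, L, and C: together they cover T5, T8, T6, T1, T3 — every target.
Total install cost: 6 + 11 + 10 = 27.
No cover costs less than 27.

27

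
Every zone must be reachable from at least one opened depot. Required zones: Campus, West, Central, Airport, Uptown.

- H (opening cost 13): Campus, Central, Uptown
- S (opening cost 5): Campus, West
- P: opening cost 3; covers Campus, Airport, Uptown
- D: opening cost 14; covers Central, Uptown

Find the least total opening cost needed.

21

Choose H, S, and P: together they cover Campus, West, Central, Airport, Uptown — every zone.
Total opening cost: 13 + 5 + 3 = 21.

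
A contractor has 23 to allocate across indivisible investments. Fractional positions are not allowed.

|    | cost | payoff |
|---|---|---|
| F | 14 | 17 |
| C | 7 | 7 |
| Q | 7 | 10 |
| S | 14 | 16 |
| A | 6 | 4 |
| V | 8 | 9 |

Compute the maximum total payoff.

27

Allowing fractional choices, the relaxed optimum would be about 29.3, but investments are indivisible.
Q + S: cost 7 + 14 = 21 ≤ 23, payoff 10 + 16 = 26.
F + Q: cost 14 + 7 = 21 ≤ 23, payoff 17 + 10 = 27.
F + V: cost 14 + 8 = 22 ≤ 23, payoff 17 + 9 = 26.
Best is F and Q with total payoff 27.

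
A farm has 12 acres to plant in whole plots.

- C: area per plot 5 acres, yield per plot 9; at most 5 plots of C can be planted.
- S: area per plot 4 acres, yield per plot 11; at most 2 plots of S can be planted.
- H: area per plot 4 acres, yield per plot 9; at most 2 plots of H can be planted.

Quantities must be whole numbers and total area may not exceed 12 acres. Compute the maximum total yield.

Take 2×S and 1×H: area 12 ≤ 12, yield 2·11 + 1·9 = 31.
S has the best ratio (11/4) and is taken to its limit of 2; remaining capacity is filled optimally with the others.

31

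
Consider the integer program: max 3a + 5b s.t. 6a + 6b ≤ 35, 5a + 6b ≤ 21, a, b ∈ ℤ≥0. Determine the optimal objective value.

Relaxing integrality, the LP optimum is 17.50 at (a,b) = (0, 3.5), which is not an integer point.
(a,b)=(0,3): 6·0+6·3=18≤35, 5·0+6·3=18≤21, objective 15.
(a,b)=(1,2): 6·1+6·2=18≤35, 5·1+6·2=17≤21, objective 13.
(a,b)=(0,2): 6·0+6·2=12≤35, 5·0+6·2=12≤21, objective 10.
The best lattice point is (0,3), giving 15.

15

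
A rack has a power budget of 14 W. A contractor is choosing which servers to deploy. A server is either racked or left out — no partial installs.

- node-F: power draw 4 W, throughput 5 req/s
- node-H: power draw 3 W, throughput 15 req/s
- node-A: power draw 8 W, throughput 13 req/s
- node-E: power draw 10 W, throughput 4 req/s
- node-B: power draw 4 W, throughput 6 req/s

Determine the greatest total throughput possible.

Treat it as a binary knapsack problem.
node-F + node-H + node-B: power draw 4 + 3 + 4 = 11 ≤ 14, throughput 5 + 15 + 6 = 26.
node-H + node-A: power draw 3 + 8 = 11 ≤ 14, throughput 15 + 13 = 28.
node-H + node-B: power draw 3 + 4 = 7 ≤ 14, throughput 15 + 6 = 21.
Best is node-H and node-A with total throughput 28.

28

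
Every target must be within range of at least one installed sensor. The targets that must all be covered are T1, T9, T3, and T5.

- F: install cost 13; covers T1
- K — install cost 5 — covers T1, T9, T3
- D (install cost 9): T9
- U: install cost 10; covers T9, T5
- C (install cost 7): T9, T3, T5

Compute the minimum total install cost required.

Choose K and C: together they cover T1, T9, T3, T5 — every target.
Total install cost: 5 + 7 = 12.

12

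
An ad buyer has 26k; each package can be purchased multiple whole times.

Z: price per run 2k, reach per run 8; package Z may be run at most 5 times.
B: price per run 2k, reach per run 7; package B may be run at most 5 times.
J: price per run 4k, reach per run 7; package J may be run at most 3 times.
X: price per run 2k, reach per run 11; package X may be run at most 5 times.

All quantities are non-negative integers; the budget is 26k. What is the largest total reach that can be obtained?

This is a bounded integer knapsack.
4×Z, 4×B, and 5×X: price 26 ≤ 26, reach 4·8 + 4·7 + 5·11 = 115.
5×Z, 3×B, and 5×X: price 26 ≤ 26, reach 5·8 + 3·7 + 5·11 = 116.
Best is 116.

116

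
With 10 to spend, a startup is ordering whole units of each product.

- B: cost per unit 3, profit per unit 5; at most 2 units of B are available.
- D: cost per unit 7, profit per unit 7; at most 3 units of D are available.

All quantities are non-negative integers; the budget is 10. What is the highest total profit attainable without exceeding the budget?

1×B and 1×D: cost 10 ≤ 10, profit 1·5 + 1·7 = 12.
2×B: cost 6 ≤ 10, profit 2·5 = 10.
Best is 12.

12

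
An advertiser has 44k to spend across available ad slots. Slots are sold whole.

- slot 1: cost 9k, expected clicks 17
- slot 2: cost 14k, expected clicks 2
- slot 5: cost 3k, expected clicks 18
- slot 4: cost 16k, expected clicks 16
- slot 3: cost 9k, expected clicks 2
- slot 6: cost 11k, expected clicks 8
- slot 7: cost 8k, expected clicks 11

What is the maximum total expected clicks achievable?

62

Treat it as a binary knapsack problem.
slot 1 + slot 5 + slot 4 + slot 6: cost 9 + 3 + 16 + 11 = 39 ≤ 44, expected clicks 17 + 18 + 16 + 8 = 59.
slot 1 + slot 5 + slot 4 + slot 7: cost 9 + 3 + 16 + 8 = 36 ≤ 44, expected clicks 17 + 18 + 16 + 11 = 62.
Best is slot 1, slot 5, slot 4, and slot 7 with total expected clicks 62.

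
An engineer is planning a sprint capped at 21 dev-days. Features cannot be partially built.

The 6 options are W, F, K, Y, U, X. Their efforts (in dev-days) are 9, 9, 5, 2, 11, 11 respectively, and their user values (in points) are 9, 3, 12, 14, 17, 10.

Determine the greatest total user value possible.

43

Take K, Y, and U: effort 5 + 2 + 11 = 18 ≤ 21, user value 12 + 14 + 17 = 43.
No other feasible combination does better.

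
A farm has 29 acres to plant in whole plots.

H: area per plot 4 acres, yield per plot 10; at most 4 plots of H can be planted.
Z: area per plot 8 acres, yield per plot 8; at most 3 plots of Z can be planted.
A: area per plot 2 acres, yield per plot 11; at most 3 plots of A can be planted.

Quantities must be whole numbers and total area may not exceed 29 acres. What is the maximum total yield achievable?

73

4×H and 3×A: area 22 ≤ 29, yield 4·10 + 3·11 = 73.
3×H, 1×Z, and 3×A: area 26 ≤ 29, yield 3·10 + 1·8 + 3·11 = 71.
Best is 73.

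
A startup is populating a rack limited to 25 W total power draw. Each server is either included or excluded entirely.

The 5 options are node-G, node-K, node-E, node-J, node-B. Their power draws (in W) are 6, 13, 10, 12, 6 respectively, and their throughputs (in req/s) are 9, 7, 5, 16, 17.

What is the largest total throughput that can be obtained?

Allowing fractional choices, the relaxed optimum would be about 42.5, but servers are indivisible.
node-J + node-B: power draw 12 + 6 = 18 ≤ 25, throughput 16 + 17 = 33.
node-G + node-J + node-B: power draw 6 + 12 + 6 = 24 ≤ 25, throughput 9 + 16 + 17 = 42.
Best is node-G, node-J, and node-B with total throughput 42.

42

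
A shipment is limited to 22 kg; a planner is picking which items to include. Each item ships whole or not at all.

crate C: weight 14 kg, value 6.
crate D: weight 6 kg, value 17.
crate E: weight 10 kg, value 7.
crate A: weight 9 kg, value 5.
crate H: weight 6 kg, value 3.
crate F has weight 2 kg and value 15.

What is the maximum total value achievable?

39

This is a 0-1 knapsack instance.
Allowing fractional choices, the relaxed optimum would be about 41.2, but items are indivisible.
crate C + crate D + crate F: weight 14 + 6 + 2 = 22 ≤ 22, value 6 + 17 + 15 = 38.
crate D + crate E + crate F: weight 6 + 10 + 2 = 18 ≤ 22, value 17 + 7 + 15 = 39.
crate D + crate A + crate F: weight 6 + 9 + 2 = 17 ≤ 22, value 17 + 5 + 15 = 37.
Best is crate D, crate E, and crate F with total value 39.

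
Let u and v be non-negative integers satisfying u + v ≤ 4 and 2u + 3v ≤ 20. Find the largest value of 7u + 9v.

36

(u,v)=(0,4): 1·0+1·4=4≤4, 2·0+3·4=12≤20, objective 36.
(u,v)=(1,3): 1·1+1·3=4≤4, 2·1+3·3=11≤20, objective 34.
The best lattice point is (0,4), giving 36.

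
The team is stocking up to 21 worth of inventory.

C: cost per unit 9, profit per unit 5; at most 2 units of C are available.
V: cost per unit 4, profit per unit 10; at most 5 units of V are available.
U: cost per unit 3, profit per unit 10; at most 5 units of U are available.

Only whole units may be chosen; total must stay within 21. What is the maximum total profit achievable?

60

This is a bounded integer knapsack.
U has the best ratio (10/3); taking only U gives at most 5×10 = 50 (stopped by the supply cap of 5).
Mixing does better — 1×V and 5×U: cost 19 ≤ 21, profit 1·10 + 5·10 = 60.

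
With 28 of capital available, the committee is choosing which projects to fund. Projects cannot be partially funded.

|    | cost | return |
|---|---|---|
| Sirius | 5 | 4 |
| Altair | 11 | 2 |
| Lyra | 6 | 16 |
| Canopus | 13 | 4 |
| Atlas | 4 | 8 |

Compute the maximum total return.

Take Sirius, Lyra, Canopus, and Atlas: cost 5 + 6 + 13 + 4 = 28 ≤ 28, return 4 + 16 + 4 + 8 = 32.
No other feasible combination does better.

32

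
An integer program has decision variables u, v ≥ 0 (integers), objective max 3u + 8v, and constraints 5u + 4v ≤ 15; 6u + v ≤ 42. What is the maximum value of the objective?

The continuous relaxation peaks at (0, 3.75) with value 30.00; rounding to a feasible lattice point costs some objective.
(u,v)=(0,3): 5·0+4·3=12≤15, 6·0+1·3=3≤42, objective 24.
(u,v)=(1,2): 5·1+4·2=13≤15, 6·1+1·2=8≤42, objective 19.
(u,v)=(0,2): 5·0+4·2=8≤15, 6·0+1·2=2≤42, objective 16.
The best lattice point is (0,3), giving 24.

24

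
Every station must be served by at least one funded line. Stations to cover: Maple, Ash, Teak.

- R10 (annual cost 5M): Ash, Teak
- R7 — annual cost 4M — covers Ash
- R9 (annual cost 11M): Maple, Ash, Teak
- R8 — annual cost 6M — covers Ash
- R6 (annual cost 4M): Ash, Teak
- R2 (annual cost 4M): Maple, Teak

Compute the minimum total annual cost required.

Choose R7 and R2: together they cover Maple, Ash, Teak — every station.
Total annual cost: 4 + 4 = 8.
No cover costs less than 8.

8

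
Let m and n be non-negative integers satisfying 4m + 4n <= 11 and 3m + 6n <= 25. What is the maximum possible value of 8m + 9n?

The continuous relaxation peaks at (0, 2.75) with value 24.75; rounding to a feasible lattice point costs some objective.
(m,n)=(0,2): 4·0+4·2=8≤11, 3·0+6·2=12≤25, objective 18.
(m,n)=(1,1): 4·1+4·1=8≤11, 3·1+6·1=9≤25, objective 17.
No feasible integer point exceeds 18.

18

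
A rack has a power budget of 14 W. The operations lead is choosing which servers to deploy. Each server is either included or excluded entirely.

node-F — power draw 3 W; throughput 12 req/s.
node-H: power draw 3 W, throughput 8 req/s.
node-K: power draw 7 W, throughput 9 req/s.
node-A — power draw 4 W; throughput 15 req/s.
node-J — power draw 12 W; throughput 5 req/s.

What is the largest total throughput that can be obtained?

Allowing fractional choices, the relaxed optimum would be about 40.1, but servers are indivisible.
node-F + node-K + node-A: power draw 3 + 7 + 4 = 14 ≤ 14, throughput 12 + 9 + 15 = 36.
node-F + node-H + node-A: power draw 3 + 3 + 4 = 10 ≤ 14, throughput 12 + 8 + 15 = 35.
Best is node-F, node-K, and node-A with total throughput 36.

36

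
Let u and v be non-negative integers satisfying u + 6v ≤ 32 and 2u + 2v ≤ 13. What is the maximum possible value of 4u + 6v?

(u,v)=(1,5): 1·1+6·5=31≤32, 2·1+2·5=12≤13, objective 34.
(u,v)=(2,4): 1·2+6·4=26≤32, 2·2+2·4=12≤13, objective 32.
(u,v)=(0,5): 1·0+6·5=30≤32, 2·0+2·5=10≤13, objective 30.
Maximum is 34 at (u,v)=(1,5).

34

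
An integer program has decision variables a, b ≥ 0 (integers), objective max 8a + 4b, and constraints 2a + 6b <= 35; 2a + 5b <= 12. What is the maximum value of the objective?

48

(a,b)=(6,0): 2·6+6·0=12≤35, 2·6+5·0=12≤12, objective 48.
(a,b)=(5,0): 2·5+6·0=10≤35, 2·5+5·0=10≤12, objective 40.
The best lattice point is (6,0), giving 48.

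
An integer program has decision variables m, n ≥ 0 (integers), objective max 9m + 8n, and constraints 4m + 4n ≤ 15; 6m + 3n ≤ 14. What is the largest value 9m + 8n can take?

Relaxing integrality, the LP optimum is 30.92 at (m,n) = (0.917, 2.83), which is not an integer point.
(m,n)=(1,2): 4·1+4·2=12≤15, 6·1+3·2=12≤14, objective 25.
(m,n)=(0,3): 4·0+4·3=12≤15, 6·0+3·3=9≤14, objective 24.
(m,n)=(1,1): 4·1+4·1=8≤15, 6·1+3·1=9≤14, objective 17.
No feasible integer point exceeds 25.

25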